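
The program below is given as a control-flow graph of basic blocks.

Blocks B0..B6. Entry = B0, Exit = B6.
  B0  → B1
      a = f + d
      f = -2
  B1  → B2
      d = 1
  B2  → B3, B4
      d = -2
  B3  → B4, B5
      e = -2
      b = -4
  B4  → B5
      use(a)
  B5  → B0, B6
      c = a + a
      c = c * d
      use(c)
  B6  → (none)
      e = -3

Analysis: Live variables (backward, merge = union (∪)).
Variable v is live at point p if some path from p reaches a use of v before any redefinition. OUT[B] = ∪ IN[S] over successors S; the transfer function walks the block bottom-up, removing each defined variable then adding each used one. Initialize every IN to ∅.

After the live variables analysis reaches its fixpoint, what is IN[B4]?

Fixpoint table:
  B0:  IN={d, f}  OUT={a, f}
  B1:  IN={a, f}  OUT={a, f}
  B2:  IN={a, f}  OUT={a, d, f}
  B3:  IN={a, d, f}  OUT={a, d, f}
  B4:  IN={a, d, f}  OUT={a, d, f}
  B5:  IN={a, d, f}  OUT={d, f}
  B6:  IN={}  OUT={}

Merge at B4: OUT[B4] = IN[B5] = {a, d, f}
Applying B4's transfer function to that OUT value gives IN[B4] (row B4 above).

Answer: {a, d, f}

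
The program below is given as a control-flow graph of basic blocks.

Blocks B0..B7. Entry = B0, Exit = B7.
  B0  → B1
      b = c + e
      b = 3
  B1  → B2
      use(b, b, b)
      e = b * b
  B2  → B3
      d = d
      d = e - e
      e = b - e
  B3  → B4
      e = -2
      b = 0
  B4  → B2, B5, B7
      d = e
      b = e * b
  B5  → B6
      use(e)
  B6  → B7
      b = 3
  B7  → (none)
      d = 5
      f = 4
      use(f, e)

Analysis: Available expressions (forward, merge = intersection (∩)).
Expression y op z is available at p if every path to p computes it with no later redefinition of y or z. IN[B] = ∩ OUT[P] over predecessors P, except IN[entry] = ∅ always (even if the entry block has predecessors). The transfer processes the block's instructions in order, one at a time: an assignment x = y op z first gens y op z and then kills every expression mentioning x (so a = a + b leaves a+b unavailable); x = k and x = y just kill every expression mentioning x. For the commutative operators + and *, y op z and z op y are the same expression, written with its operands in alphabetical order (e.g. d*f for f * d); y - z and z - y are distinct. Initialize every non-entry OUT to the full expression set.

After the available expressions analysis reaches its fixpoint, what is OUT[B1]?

Answer: {b*b}

Working:
Converged values:
  B0:   IN={}   OUT={c+e}
  B1:   IN={c+e}   OUT={b*b}
  B2:   IN={}   OUT={}
  B3:   IN={}   OUT={}
  B4:   IN={}   OUT={}
  B5:   IN={}   OUT={}
  B6:   IN={}   OUT={}
  B7:   IN={}   OUT={}

Merge at B1: IN[B1] = OUT[B0] = {c+e}
Applying B1's transfer function to that IN value gives OUT[B1] (row B1 above).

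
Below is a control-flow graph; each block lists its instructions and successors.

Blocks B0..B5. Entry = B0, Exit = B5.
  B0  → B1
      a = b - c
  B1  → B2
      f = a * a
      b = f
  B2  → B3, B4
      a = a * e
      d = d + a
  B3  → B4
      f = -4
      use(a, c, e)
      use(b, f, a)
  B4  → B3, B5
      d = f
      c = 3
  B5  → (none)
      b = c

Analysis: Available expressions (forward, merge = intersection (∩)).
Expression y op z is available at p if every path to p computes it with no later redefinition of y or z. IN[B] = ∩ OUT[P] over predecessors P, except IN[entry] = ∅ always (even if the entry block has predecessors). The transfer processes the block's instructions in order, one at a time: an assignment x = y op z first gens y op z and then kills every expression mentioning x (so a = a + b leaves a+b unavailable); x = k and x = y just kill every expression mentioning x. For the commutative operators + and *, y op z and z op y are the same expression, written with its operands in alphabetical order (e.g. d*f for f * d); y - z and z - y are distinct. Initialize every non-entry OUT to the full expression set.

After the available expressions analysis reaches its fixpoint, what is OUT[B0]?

Fixpoint table:
  B0: | IN={} | OUT={b-c}
  B1: | IN={b-c} | OUT={a*a}
  B2: | IN={a*a} | OUT={}
  B3: | IN={} | OUT={}
  B4: | IN={} | OUT={}
  B5: | IN={} | OUT={}

B0 is the boundary node: IN[B0] = {}
Applying B0's transfer function to that IN value gives OUT[B0] (row B0 above).

Answer: {b-c}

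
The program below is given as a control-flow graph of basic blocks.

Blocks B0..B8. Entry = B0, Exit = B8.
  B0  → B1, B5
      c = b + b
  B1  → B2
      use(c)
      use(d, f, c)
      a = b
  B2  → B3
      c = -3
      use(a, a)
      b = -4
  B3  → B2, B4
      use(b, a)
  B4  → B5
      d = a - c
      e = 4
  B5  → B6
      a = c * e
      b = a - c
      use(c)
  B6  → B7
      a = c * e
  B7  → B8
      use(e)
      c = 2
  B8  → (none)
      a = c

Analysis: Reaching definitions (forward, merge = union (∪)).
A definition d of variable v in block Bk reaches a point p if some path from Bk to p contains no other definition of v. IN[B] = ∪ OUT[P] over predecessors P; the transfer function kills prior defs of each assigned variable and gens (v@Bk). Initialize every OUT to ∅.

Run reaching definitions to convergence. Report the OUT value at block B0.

Per-block solution:
  B0:  IN={}  OUT={c@B0}
  B1:  IN={c@B0}  OUT={a@B1, c@B0}
  B2:  IN={a@B1, b@B2, c@B0, c@B2}  OUT={a@B1, b@B2, c@B2}
  B3:  IN={a@B1, b@B2, c@B2}  OUT={a@B1, b@B2, c@B2}
  B4:  IN={a@B1, b@B2, c@B2}  OUT={a@B1, b@B2, c@B2, d@B4, e@B4}
  B5:  IN={a@B1, b@B2, c@B0, c@B2, d@B4, e@B4}  OUT={a@B5, b@B5, c@B0, c@B2, d@B4, e@B4}
  B6:  IN={a@B5, b@B5, c@B0, c@B2, d@B4, e@B4}  OUT={a@B6, b@B5, c@B0, c@B2, d@B4, e@B4}
  B7:  IN={a@B6, b@B5, c@B0, c@B2, d@B4, e@B4}  OUT={a@B6, b@B5, c@B7, d@B4, e@B4}
  B8:  IN={a@B6, b@B5, c@B7, d@B4, e@B4}  OUT={a@B8, b@B5, c@B7, d@B4, e@B4}

B0 is the boundary node: IN[B0] = {}
Applying B0's transfer function to that IN value gives OUT[B0] (row B0 above).

Answer: {c@B0}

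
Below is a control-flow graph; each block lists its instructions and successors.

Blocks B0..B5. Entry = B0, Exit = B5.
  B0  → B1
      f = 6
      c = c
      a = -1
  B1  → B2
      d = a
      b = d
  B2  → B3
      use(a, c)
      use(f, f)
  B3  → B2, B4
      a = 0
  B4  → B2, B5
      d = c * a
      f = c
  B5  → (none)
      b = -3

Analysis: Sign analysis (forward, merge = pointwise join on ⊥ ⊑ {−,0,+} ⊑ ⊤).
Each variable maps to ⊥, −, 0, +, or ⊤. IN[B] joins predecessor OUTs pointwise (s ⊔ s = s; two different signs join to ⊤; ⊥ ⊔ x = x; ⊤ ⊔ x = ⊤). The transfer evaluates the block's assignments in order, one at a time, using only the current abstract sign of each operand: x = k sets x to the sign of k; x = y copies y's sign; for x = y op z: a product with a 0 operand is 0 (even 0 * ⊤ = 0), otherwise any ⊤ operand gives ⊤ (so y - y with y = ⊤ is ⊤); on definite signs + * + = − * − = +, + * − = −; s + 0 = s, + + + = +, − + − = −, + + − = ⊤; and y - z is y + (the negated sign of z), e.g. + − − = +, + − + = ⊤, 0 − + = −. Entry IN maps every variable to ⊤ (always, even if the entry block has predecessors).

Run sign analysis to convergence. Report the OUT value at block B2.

Answer: {a: ⊤, b: -, c: ⊤, d: ⊤, e: ⊤, f: ⊤}

Trace:
Fixpoint table:
  B0: | IN=(all ⊤) | OUT={a:-, f:+; rest ⊤}
  B1: | IN={a:-, f:+; rest ⊤} | OUT={a:-, b:-, d:-, f:+; rest ⊤}
  B2: | IN={b:-; rest ⊤} | OUT={b:-; rest ⊤}
  B3: | IN={b:-; rest ⊤} | OUT={a:0, b:-; rest ⊤}
  B4: | IN={a:0, b:-; rest ⊤} | OUT={a:0, b:-, d:0; rest ⊤}
  B5: | IN={a:0, b:-, d:0; rest ⊤} | OUT={a:0, b:-, d:0; rest ⊤}

Merge at B2: IN[B2] = OUT[B1] ⊔ OUT[B3] ⊔ OUT[B4] = {a: ⊤, b: -, c: ⊤, d: ⊤, e: ⊤, f: ⊤}
Applying B2's transfer function to that IN value gives OUT[B2] (row B2 above).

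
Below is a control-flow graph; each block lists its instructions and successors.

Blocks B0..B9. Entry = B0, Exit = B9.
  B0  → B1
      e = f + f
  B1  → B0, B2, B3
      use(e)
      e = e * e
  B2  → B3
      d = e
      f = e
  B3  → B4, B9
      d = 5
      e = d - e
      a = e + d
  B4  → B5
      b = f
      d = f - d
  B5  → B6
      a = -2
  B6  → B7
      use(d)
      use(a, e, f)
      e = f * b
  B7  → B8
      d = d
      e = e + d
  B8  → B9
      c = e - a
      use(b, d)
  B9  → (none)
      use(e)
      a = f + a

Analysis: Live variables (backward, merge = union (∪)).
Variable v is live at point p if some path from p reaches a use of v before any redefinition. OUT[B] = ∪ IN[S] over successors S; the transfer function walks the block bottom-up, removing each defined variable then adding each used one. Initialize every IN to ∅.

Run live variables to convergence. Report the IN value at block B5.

Answer: {b, d, e, f}

Working:
Per-block solution:
  B0:  IN={f}  OUT={e, f}
  B1:  IN={e, f}  OUT={e, f}
  B2:  IN={e}  OUT={e, f}
  B3:  IN={e, f}  OUT={a, d, e, f}
  B4:  IN={d, e, f}  OUT={b, d, e, f}
  B5:  IN={b, d, e, f}  OUT={a, b, d, e, f}
  B6:  IN={a, b, d, e, f}  OUT={a, b, d, e, f}
  B7:  IN={a, b, d, e, f}  OUT={a, b, d, e, f}
  B8:  IN={a, b, d, e, f}  OUT={a, e, f}
  B9:  IN={a, e, f}  OUT={}

Merge at B5: OUT[B5] = IN[B6] = {a, b, d, e, f}
Applying B5's transfer function to that OUT value gives IN[B5] (row B5 above).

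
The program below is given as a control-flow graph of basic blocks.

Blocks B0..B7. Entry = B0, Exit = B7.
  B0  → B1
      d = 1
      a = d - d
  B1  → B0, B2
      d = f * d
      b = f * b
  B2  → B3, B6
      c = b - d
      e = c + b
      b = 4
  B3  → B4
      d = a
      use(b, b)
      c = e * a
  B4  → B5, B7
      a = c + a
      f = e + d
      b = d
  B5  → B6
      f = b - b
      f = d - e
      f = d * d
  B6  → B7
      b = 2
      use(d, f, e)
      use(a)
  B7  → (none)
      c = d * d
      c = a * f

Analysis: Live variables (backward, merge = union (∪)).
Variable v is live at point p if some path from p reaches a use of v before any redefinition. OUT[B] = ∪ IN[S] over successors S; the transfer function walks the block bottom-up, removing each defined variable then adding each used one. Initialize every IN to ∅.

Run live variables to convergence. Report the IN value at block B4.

Answer: {a, c, d, e}

Working:
Fixpoint table:
  B0:  IN={b, f}  OUT={a, b, d, f}
  B1:  IN={a, b, d, f}  OUT={a, b, d, f}
  B2:  IN={a, b, d, f}  OUT={a, b, d, e, f}
  B3:  IN={a, b, e}  OUT={a, c, d, e}
  B4:  IN={a, c, d, e}  OUT={a, b, d, e, f}
  B5:  IN={a, b, d, e}  OUT={a, d, e, f}
  B6:  IN={a, d, e, f}  OUT={a, d, f}
  B7:  IN={a, d, f}  OUT={}

Merge at B4: OUT[B4] = IN[B5] ⊔ IN[B7] = {a, b, d, e, f}
Applying B4's transfer function to that OUT value gives IN[B4] (row B4 above).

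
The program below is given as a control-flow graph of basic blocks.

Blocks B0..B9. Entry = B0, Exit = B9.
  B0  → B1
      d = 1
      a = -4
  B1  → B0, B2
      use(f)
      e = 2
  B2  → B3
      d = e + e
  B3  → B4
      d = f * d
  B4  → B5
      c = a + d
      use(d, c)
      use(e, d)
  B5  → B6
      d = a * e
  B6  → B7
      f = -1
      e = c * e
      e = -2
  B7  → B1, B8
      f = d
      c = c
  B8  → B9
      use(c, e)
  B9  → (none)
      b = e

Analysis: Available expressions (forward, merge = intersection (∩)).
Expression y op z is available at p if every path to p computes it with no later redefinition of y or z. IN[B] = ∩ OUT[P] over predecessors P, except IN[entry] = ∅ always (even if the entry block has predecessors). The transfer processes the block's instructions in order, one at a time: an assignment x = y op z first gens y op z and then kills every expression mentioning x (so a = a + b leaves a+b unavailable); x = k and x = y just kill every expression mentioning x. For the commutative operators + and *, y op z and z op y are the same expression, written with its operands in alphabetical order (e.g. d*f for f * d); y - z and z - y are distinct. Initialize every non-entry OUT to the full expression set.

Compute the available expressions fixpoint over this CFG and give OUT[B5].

Answer: {a*e, e+e}

Trace:
Per-block solution:
  B0: | IN={} | OUT={}
  B1: | IN={} | OUT={}
  B2: | IN={} | OUT={e+e}
  B3: | IN={e+e} | OUT={e+e}
  B4: | IN={e+e} | OUT={a+d, e+e}
  B5: | IN={a+d, e+e} | OUT={a*e, e+e}
  B6: | IN={a*e, e+e} | OUT={}
  B7: | IN={} | OUT={}
  B8: | IN={} | OUT={}
  B9: | IN={} | OUT={}

Merge at B5: IN[B5] = OUT[B4] = {a+d, e+e}
Applying B5's transfer function to that IN value gives OUT[B5] (row B5 above).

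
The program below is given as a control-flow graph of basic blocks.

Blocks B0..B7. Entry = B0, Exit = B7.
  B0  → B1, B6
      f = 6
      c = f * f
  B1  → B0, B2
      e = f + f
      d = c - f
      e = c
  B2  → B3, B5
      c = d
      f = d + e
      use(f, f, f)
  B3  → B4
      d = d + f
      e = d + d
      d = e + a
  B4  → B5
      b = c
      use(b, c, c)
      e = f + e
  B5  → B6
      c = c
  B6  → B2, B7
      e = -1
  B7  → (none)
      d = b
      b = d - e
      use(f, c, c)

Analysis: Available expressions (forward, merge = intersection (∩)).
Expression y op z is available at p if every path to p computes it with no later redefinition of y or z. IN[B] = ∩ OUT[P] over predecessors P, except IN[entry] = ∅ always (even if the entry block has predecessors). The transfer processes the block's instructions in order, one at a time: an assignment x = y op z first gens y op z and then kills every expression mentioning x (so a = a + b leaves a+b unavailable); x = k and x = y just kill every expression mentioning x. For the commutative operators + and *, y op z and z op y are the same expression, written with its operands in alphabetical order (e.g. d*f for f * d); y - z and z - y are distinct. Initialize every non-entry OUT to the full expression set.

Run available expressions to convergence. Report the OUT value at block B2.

Answer: {d+e}

Trace:
Converged values:
  B0:  IN={}  OUT={f*f}
  B1:  IN={f*f}  OUT={c-f, f*f, f+f}
  B2:  IN={}  OUT={d+e}
  B3:  IN={d+e}  OUT={a+e}
  B4:  IN={a+e}  OUT={}
  B5:  IN={}  OUT={}
  B6:  IN={}  OUT={}
  B7:  IN={}  OUT={d-e}

Merge at B2: IN[B2] = OUT[B1] ∩ OUT[B6] = {}
Applying B2's transfer function to that IN value gives OUT[B2] (row B2 above).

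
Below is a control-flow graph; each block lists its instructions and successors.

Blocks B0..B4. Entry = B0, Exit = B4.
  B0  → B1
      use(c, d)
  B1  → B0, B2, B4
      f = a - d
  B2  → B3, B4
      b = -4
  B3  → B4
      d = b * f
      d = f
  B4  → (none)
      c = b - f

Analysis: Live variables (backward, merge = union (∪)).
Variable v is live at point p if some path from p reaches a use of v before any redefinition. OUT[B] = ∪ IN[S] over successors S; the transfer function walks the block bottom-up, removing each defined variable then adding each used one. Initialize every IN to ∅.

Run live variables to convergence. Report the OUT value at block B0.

Answer: {a, b, c, d}

Derivation:
Per-block solution:
  B0:  IN={a, b, c, d}  OUT={a, b, c, d}
  B1:  IN={a, b, c, d}  OUT={a, b, c, d, f}
  B2:  IN={f}  OUT={b, f}
  B3:  IN={b, f}  OUT={b, f}
  B4:  IN={b, f}  OUT={}

Merge at B0: OUT[B0] = IN[B1] = {a, b, c, d}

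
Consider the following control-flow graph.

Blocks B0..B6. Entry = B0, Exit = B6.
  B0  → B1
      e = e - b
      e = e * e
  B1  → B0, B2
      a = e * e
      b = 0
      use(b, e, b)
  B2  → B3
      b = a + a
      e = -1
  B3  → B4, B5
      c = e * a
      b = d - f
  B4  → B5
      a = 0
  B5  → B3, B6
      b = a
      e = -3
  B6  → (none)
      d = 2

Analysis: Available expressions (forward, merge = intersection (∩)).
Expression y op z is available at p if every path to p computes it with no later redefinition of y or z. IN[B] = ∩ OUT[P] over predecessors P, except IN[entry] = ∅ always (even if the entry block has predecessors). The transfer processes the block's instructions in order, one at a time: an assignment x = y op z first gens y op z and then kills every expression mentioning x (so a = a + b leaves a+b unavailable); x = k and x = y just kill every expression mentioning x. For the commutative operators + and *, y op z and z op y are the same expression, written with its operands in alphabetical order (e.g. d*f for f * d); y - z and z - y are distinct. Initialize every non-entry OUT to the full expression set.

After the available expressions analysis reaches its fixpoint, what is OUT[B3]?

Per-block solution:
  B0:  IN={}  OUT={}
  B1:  IN={}  OUT={e*e}
  B2:  IN={e*e}  OUT={a+a}
  B3:  IN={}  OUT={a*e, d-f}
  B4:  IN={a*e, d-f}  OUT={d-f}
  B5:  IN={d-f}  OUT={d-f}
  B6:  IN={d-f}  OUT={}

Merge at B3: IN[B3] = OUT[B2] ∩ OUT[B5] = {}
Applying B3's transfer function to that IN value gives OUT[B3] (row B3 above).

Answer: {a*e, d-f}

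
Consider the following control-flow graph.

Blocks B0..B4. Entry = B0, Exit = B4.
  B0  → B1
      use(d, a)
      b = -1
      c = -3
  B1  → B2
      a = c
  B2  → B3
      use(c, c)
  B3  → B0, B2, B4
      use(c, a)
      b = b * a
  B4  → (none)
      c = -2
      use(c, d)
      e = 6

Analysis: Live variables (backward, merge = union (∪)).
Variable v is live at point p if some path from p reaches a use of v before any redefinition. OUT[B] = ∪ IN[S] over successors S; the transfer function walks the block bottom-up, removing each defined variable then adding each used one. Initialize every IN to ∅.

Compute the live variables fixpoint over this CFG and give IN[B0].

Fixpoint table:
  B0:   IN={a, d}   OUT={b, c, d}
  B1:   IN={b, c, d}   OUT={a, b, c, d}
  B2:   IN={a, b, c, d}   OUT={a, b, c, d}
  B3:   IN={a, b, c, d}   OUT={a, b, c, d}
  B4:   IN={d}   OUT={}

Merge at B0: OUT[B0] = IN[B1] = {b, c, d}
Applying B0's transfer function to that OUT value gives IN[B0] (row B0 above).

Answer: {a, d}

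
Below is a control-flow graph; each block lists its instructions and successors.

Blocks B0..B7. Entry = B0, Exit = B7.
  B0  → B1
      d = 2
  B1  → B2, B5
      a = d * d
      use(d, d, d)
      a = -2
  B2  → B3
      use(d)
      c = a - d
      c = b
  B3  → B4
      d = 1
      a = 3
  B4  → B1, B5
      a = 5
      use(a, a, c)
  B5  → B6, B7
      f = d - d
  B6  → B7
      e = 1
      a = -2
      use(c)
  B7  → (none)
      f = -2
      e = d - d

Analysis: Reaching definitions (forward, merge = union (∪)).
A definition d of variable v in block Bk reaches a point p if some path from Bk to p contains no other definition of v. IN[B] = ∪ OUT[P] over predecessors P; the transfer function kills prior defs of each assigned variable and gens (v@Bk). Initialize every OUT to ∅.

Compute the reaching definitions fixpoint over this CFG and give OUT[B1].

Answer: {a@B1, c@B2, d@B0, d@B3}

Derivation:
Fixpoint table:
  B0: | IN={} | OUT={d@B0}
  B1: | IN={a@B4, c@B2, d@B0, d@B3} | OUT={a@B1, c@B2, d@B0, d@B3}
  B2: | IN={a@B1, c@B2, d@B0, d@B3} | OUT={a@B1, c@B2, d@B0, d@B3}
  B3: | IN={a@B1, c@B2, d@B0, d@B3} | OUT={a@B3, c@B2, d@B3}
  B4: | IN={a@B3, c@B2, d@B3} | OUT={a@B4, c@B2, d@B3}
  B5: | IN={a@B1, a@B4, c@B2, d@B0, d@B3} | OUT={a@B1, a@B4, c@B2, d@B0, d@B3, f@B5}
  B6: | IN={a@B1, a@B4, c@B2, d@B0, d@B3, f@B5} | OUT={a@B6, c@B2, d@B0, d@B3, e@B6, f@B5}
  B7: | IN={a@B1, a@B4, a@B6, c@B2, d@B0, d@B3, e@B6, f@B5} | OUT={a@B1, a@B4, a@B6, c@B2, d@B0, d@B3, e@B7, f@B7}

Merge at B1: IN[B1] = OUT[B0] ⊔ OUT[B4] = {a@B4, c@B2, d@B0, d@B3}
Applying B1's transfer function to that IN value gives OUT[B1] (row B1 above).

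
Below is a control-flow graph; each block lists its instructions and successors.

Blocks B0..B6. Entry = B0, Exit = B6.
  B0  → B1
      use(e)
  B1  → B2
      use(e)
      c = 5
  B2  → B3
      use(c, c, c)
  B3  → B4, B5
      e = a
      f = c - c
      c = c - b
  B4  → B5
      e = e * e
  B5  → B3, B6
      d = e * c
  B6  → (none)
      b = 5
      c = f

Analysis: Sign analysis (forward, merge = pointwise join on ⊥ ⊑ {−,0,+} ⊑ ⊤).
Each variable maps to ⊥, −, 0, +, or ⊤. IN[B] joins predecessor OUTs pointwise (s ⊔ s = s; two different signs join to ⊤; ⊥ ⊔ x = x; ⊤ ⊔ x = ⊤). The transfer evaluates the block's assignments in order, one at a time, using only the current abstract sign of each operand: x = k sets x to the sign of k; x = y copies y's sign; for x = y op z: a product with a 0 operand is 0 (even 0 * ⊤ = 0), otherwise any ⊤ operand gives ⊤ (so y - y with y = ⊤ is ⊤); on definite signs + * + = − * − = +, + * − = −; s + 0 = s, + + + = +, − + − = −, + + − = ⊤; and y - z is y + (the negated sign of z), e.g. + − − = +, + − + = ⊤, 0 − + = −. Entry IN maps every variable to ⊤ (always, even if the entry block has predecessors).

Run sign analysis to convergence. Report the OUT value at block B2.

Fixpoint table:
  B0:   IN=(all ⊤)   OUT=(all ⊤)
  B1:   IN=(all ⊤)   OUT={c:+; rest ⊤}
  B2:   IN={c:+; rest ⊤}   OUT={c:+; rest ⊤}
  B3:   IN=(all ⊤)   OUT=(all ⊤)
  B4:   IN=(all ⊤)   OUT=(all ⊤)
  B5:   IN=(all ⊤)   OUT=(all ⊤)
  B6:   IN=(all ⊤)   OUT={b:+; rest ⊤}

Merge at B2: IN[B2] = OUT[B1] = {a: ⊤, b: ⊤, c: +, d: ⊤, e: ⊤, f: ⊤}
Applying B2's transfer function to that IN value gives OUT[B2] (row B2 above).

Answer: {a: ⊤, b: ⊤, c: +, d: ⊤, e: ⊤, f: ⊤}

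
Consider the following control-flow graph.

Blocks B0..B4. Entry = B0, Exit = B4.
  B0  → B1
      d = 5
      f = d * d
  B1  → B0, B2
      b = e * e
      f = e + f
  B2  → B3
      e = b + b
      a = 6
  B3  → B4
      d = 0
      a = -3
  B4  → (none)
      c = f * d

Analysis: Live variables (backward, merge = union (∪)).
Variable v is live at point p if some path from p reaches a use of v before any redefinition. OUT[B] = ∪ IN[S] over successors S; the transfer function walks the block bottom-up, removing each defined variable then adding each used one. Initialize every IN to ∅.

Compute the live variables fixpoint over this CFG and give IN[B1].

Answer: {e, f}

Working:
Fixpoint table:
  B0: | IN={e} | OUT={e, f}
  B1: | IN={e, f} | OUT={b, e, f}
  B2: | IN={b, f} | OUT={f}
  B3: | IN={f} | OUT={d, f}
  B4: | IN={d, f} | OUT={}

Merge at B1: OUT[B1] = IN[B0] ⊔ IN[B2] = {b, e, f}
Applying B1's transfer function to that OUT value gives IN[B1] (row B1 above).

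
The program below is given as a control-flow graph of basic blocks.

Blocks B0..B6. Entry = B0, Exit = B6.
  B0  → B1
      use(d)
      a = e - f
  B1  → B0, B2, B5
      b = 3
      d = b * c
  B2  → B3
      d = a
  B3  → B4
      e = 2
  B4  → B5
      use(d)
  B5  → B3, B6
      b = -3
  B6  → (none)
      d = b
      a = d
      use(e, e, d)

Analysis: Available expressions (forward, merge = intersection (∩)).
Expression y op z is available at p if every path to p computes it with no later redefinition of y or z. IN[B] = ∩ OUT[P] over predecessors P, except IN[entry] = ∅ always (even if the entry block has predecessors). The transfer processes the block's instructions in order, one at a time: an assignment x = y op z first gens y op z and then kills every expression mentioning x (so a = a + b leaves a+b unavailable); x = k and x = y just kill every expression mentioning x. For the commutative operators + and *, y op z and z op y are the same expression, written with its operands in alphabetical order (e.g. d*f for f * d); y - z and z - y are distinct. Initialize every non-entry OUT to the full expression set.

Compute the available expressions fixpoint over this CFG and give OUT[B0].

Answer: {e-f}

Working:
Fixpoint table:
  B0:  IN={}  OUT={e-f}
  B1:  IN={e-f}  OUT={b*c, e-f}
  B2:  IN={b*c, e-f}  OUT={b*c, e-f}
  B3:  IN={}  OUT={}
  B4:  IN={}  OUT={}
  B5:  IN={}  OUT={}
  B6:  IN={}  OUT={}

Merge at B0 (entry node, so the boundary value {} is joined with the incoming edge(s)): IN[B0] = {} ∩ OUT[B1] = {}
Applying B0's transfer function to that IN value gives OUT[B0] (row B0 above).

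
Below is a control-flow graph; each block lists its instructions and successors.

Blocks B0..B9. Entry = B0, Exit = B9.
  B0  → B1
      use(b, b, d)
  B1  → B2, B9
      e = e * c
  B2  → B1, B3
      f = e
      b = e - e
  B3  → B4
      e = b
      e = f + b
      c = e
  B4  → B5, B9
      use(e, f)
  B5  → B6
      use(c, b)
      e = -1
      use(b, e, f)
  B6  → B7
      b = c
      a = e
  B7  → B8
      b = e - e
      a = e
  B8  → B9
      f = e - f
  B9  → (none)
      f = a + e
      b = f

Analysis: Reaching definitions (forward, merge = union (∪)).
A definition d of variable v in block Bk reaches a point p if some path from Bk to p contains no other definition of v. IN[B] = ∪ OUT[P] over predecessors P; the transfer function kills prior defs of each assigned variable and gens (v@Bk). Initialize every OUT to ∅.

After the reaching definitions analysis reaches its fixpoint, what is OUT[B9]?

Converged values:
  B0: | IN={} | OUT={}
  B1: | IN={b@B2, e@B1, f@B2} | OUT={b@B2, e@B1, f@B2}
  B2: | IN={b@B2, e@B1, f@B2} | OUT={b@B2, e@B1, f@B2}
  B3: | IN={b@B2, e@B1, f@B2} | OUT={b@B2, c@B3, e@B3, f@B2}
  B4: | IN={b@B2, c@B3, e@B3, f@B2} | OUT={b@B2, c@B3, e@B3, f@B2}
  B5: | IN={b@B2, c@B3, e@B3, f@B2} | OUT={b@B2, c@B3, e@B5, f@B2}
  B6: | IN={b@B2, c@B3, e@B5, f@B2} | OUT={a@B6, b@B6, c@B3, e@B5, f@B2}
  B7: | IN={a@B6, b@B6, c@B3, e@B5, f@B2} | OUT={a@B7, b@B7, c@B3, e@B5, f@B2}
  B8: | IN={a@B7, b@B7, c@B3, e@B5, f@B2} | OUT={a@B7, b@B7, c@B3, e@B5, f@B8}
  B9: | IN={a@B7, b@B2, b@B7, c@B3, e@B1, e@B3, e@B5, f@B2, f@B8} | OUT={a@B7, b@B9, c@B3, e@B1, e@B3, e@B5, f@B9}

Merge at B9: IN[B9] = OUT[B1] ⊔ OUT[B4] ⊔ OUT[B8] = {a@B7, b@B2, b@B7, c@B3, e@B1, e@B3, e@B5, f@B2, f@B8}
Applying B9's transfer function to that IN value gives OUT[B9] (row B9 above).

Answer: {a@B7, b@B9, c@B3, e@B1, e@B3, e@B5, f@B9}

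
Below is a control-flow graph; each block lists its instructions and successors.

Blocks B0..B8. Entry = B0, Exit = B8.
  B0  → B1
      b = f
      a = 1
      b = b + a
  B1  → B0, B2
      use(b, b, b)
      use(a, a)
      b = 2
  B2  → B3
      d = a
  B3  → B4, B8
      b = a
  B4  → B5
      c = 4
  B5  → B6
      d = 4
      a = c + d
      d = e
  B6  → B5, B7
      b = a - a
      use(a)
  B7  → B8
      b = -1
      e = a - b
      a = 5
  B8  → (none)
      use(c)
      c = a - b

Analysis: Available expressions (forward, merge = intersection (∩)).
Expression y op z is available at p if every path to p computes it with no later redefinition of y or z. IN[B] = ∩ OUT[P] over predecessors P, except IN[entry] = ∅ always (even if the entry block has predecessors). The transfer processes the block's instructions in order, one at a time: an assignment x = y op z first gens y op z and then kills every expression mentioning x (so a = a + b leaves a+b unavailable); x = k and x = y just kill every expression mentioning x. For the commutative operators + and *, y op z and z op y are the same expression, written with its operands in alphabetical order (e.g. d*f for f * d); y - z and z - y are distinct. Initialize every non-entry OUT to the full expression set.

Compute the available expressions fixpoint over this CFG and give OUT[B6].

Answer: {a-a}

Working:
Fixpoint table:
  B0:   IN={}   OUT={}
  B1:   IN={}   OUT={}
  B2:   IN={}   OUT={}
  B3:   IN={}   OUT={}
  B4:   IN={}   OUT={}
  B5:   IN={}   OUT={}
  B6:   IN={}   OUT={a-a}
  B7:   IN={a-a}   OUT={}
  B8:   IN={}   OUT={a-b}

Merge at B6: IN[B6] = OUT[B5] = {}
Applying B6's transfer function to that IN value gives OUT[B6] (row B6 above).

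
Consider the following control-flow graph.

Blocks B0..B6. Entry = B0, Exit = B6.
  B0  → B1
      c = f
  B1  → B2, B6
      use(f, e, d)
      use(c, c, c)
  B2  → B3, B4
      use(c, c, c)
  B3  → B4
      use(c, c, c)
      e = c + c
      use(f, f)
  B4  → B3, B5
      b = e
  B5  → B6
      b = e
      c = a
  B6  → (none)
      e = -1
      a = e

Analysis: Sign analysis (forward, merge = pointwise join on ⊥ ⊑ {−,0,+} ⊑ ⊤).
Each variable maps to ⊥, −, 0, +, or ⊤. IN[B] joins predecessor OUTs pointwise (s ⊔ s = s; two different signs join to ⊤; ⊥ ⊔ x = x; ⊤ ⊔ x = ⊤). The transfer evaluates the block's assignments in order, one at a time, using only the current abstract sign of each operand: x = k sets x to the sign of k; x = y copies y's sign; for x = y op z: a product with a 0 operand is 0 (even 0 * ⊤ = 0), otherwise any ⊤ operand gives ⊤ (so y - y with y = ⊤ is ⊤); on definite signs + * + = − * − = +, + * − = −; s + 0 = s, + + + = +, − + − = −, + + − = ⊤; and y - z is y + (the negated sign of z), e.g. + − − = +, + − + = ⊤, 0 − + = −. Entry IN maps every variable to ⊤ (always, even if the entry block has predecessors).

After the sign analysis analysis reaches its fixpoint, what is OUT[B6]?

Per-block solution:
  B0:  IN=(all ⊤)  OUT=(all ⊤)
  B1:  IN=(all ⊤)  OUT=(all ⊤)
  B2:  IN=(all ⊤)  OUT=(all ⊤)
  B3:  IN=(all ⊤)  OUT=(all ⊤)
  B4:  IN=(all ⊤)  OUT=(all ⊤)
  B5:  IN=(all ⊤)  OUT=(all ⊤)
  B6:  IN=(all ⊤)  OUT={a:-, e:-; rest ⊤}

Merge at B6: IN[B6] = OUT[B1] ⊔ OUT[B5] = {a: ⊤, b: ⊤, c: ⊤, d: ⊤, e: ⊤, f: ⊤}
Applying B6's transfer function to that IN value gives OUT[B6] (row B6 above).

Answer: {a: -, b: ⊤, c: ⊤, d: ⊤, e: -, f: ⊤}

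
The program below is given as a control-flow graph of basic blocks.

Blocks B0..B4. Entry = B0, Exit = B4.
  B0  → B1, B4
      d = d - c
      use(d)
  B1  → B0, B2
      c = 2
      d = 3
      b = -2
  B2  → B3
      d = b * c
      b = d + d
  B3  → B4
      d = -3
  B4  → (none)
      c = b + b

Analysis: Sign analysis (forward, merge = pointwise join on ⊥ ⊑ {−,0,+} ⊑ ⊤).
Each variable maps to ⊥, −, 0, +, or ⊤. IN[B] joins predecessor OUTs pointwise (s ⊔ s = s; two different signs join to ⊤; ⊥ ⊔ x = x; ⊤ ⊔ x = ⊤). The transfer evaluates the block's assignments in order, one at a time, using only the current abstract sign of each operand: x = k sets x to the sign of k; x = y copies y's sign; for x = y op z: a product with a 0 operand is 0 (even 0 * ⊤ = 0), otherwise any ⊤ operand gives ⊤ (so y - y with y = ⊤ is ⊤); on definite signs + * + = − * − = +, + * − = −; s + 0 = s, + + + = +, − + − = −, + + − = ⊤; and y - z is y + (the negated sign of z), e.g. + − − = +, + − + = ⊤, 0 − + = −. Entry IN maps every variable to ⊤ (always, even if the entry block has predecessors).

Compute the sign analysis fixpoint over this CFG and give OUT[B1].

Answer: {a: ⊤, b: -, c: +, d: +, e: ⊤, f: ⊤}

Trace:
Converged values:
  B0:  IN=(all ⊤)  OUT=(all ⊤)
  B1:  IN=(all ⊤)  OUT={b:-, c:+, d:+; rest ⊤}
  B2:  IN={b:-, c:+, d:+; rest ⊤}  OUT={b:-, c:+, d:-; rest ⊤}
  B3:  IN={b:-, c:+, d:-; rest ⊤}  OUT={b:-, c:+, d:-; rest ⊤}
  B4:  IN=(all ⊤)  OUT=(all ⊤)

Merge at B1: IN[B1] = OUT[B0] = {a: ⊤, b: ⊤, c: ⊤, d: ⊤, e: ⊤, f: ⊤}
Applying B1's transfer function to that IN value gives OUT[B1] (row B1 above).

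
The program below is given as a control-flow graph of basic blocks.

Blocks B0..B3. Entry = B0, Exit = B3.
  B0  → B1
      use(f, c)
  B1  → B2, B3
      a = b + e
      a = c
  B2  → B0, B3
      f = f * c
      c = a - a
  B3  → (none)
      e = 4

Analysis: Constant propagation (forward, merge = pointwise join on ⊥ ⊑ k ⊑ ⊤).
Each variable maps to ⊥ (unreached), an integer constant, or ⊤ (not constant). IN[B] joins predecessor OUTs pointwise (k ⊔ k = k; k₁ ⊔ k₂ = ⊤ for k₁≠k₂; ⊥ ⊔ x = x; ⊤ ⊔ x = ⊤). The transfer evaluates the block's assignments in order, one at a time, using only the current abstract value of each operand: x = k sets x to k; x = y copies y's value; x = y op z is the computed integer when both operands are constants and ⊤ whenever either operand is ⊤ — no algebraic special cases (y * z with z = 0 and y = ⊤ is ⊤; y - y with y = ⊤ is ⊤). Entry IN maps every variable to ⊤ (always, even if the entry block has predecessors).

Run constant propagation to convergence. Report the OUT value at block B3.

Converged values:
  B0: | IN=(all ⊤) | OUT=(all ⊤)
  B1: | IN=(all ⊤) | OUT=(all ⊤)
  B2: | IN=(all ⊤) | OUT=(all ⊤)
  B3: | IN=(all ⊤) | OUT={e:4; rest ⊤}

Merge at B3: IN[B3] = OUT[B1] ⊔ OUT[B2] = {a: ⊤, b: ⊤, c: ⊤, d: ⊤, e: ⊤, f: ⊤}
Applying B3's transfer function to that IN value gives OUT[B3] (row B3 above).

Answer: {a: ⊤, b: ⊤, c: ⊤, d: ⊤, e: 4, f: ⊤}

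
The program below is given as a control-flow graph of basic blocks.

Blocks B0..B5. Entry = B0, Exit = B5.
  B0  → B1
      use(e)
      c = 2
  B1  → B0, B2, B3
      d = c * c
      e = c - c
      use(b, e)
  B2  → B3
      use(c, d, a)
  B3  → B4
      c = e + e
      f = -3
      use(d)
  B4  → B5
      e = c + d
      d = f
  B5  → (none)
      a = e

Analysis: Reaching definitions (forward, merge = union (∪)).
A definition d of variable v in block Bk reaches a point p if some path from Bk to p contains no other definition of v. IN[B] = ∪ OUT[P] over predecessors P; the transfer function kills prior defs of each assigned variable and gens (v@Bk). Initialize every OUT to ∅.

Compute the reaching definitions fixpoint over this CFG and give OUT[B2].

Fixpoint table:
  B0:   IN={c@B0, d@B1, e@B1}   OUT={c@B0, d@B1, e@B1}
  B1:   IN={c@B0, d@B1, e@B1}   OUT={c@B0, d@B1, e@B1}
  B2:   IN={c@B0, d@B1, e@B1}   OUT={c@B0, d@B1, e@B1}
  B3:   IN={c@B0, d@B1, e@B1}   OUT={c@B3, d@B1, e@B1, f@B3}
  B4:   IN={c@B3, d@B1, e@B1, f@B3}   OUT={c@B3, d@B4, e@B4, f@B3}
  B5:   IN={c@B3, d@B4, e@B4, f@B3}   OUT={a@B5, c@B3, d@B4, e@B4, f@B3}

Merge at B2: IN[B2] = OUT[B1] = {c@B0, d@B1, e@B1}
Applying B2's transfer function to that IN value gives OUT[B2] (row B2 above).

Answer: {c@B0, d@B1, e@B1}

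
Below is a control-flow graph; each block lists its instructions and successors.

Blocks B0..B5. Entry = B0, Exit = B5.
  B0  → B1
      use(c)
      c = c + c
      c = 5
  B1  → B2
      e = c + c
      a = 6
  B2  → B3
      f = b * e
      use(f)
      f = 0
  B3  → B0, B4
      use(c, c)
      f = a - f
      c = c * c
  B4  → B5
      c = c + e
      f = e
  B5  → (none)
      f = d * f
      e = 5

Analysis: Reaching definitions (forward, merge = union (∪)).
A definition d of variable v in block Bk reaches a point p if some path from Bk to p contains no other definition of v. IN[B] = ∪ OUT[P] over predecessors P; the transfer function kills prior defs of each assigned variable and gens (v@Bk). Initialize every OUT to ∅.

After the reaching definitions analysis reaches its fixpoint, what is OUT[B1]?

Converged values:
  B0:   IN={a@B1, c@B3, e@B1, f@B3}   OUT={a@B1, c@B0, e@B1, f@B3}
  B1:   IN={a@B1, c@B0, e@B1, f@B3}   OUT={a@B1, c@B0, e@B1, f@B3}
  B2:   IN={a@B1, c@B0, e@B1, f@B3}   OUT={a@B1, c@B0, e@B1, f@B2}
  B3:   IN={a@B1, c@B0, e@B1, f@B2}   OUT={a@B1, c@B3, e@B1, f@B3}
  B4:   IN={a@B1, c@B3, e@B1, f@B3}   OUT={a@B1, c@B4, e@B1, f@B4}
  B5:   IN={a@B1, c@B4, e@B1, f@B4}   OUT={a@B1, c@B4, e@B5, f@B5}

Merge at B1: IN[B1] = OUT[B0] = {a@B1, c@B0, e@B1, f@B3}
Applying B1's transfer function to that IN value gives OUT[B1] (row B1 above).

Answer: {a@B1, c@B0, e@B1, f@B3}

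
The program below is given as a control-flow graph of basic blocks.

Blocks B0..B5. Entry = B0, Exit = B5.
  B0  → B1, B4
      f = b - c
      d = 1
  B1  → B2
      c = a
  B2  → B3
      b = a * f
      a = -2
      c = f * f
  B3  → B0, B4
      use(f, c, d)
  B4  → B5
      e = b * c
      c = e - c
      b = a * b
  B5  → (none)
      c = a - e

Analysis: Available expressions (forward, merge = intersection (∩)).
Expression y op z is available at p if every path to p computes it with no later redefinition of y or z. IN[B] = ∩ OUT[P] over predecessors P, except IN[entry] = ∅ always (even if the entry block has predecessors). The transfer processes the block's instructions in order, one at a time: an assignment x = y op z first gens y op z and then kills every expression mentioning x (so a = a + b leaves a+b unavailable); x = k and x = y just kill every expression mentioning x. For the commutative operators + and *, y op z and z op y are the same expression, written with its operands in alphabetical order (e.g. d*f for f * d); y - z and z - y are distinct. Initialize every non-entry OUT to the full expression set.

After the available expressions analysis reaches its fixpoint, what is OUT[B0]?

Per-block solution:
  B0:  IN={}  OUT={b-c}
  B1:  IN={b-c}  OUT={}
  B2:  IN={}  OUT={f*f}
  B3:  IN={f*f}  OUT={f*f}
  B4:  IN={}  OUT={}
  B5:  IN={}  OUT={a-e}

Merge at B0 (entry node, so the boundary value {} is joined with the incoming edge(s)): IN[B0] = {} ∩ OUT[B3] = {}
Applying B0's transfer function to that IN value gives OUT[B0] (row B0 above).

Answer: {b-c}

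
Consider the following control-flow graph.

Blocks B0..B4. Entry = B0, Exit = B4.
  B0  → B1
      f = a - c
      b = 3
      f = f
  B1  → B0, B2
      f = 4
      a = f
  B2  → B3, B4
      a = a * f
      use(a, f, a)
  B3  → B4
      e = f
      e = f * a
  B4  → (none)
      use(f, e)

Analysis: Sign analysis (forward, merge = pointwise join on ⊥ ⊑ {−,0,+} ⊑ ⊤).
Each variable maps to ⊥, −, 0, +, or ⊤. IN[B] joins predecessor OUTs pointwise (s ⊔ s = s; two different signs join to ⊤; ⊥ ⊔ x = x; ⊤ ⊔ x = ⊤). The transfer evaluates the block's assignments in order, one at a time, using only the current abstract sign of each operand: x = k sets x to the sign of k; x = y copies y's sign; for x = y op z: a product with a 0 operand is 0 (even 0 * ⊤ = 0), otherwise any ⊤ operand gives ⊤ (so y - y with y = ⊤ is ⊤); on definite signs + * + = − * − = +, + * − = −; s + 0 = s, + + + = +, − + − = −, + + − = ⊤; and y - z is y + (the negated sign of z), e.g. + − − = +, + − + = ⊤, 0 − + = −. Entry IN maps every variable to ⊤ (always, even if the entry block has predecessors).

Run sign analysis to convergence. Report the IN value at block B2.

Converged values:
  B0: | IN=(all ⊤) | OUT={b:+; rest ⊤}
  B1: | IN={b:+; rest ⊤} | OUT={a:+, b:+, f:+; rest ⊤}
  B2: | IN={a:+, b:+, f:+; rest ⊤} | OUT={a:+, b:+, f:+; rest ⊤}
  B3: | IN={a:+, b:+, f:+; rest ⊤} | OUT={a:+, b:+, e:+, f:+; rest ⊤}
  B4: | IN={a:+, b:+, f:+; rest ⊤} | OUT={a:+, b:+, f:+; rest ⊤}

Merge at B2: IN[B2] = OUT[B1] = {a: +, b: +, c: ⊤, d: ⊤, e: ⊤, f: +}

Answer: {a: +, b: +, c: ⊤, d: ⊤, e: ⊤, f: +}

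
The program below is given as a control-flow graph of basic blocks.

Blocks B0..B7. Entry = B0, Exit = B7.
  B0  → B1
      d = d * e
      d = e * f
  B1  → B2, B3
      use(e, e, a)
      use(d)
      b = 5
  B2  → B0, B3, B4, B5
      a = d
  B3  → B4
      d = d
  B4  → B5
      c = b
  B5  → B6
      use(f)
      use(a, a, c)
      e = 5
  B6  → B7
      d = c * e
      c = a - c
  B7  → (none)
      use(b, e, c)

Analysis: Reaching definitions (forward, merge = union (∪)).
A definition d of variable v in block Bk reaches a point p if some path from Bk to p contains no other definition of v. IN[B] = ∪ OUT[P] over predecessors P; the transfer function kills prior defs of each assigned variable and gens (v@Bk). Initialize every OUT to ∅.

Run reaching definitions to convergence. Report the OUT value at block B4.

Answer: {a@B2, b@B1, c@B4, d@B0, d@B3}

Trace:
Per-block solution:
  B0:  IN={a@B2, b@B1, d@B0}  OUT={a@B2, b@B1, d@B0}
  B1:  IN={a@B2, b@B1, d@B0}  OUT={a@B2, b@B1, d@B0}
  B2:  IN={a@B2, b@B1, d@B0}  OUT={a@B2, b@B1, d@B0}
  B3:  IN={a@B2, b@B1, d@B0}  OUT={a@B2, b@B1, d@B3}
  B4:  IN={a@B2, b@B1, d@B0, d@B3}  OUT={a@B2, b@B1, c@B4, d@B0, d@B3}
  B5:  IN={a@B2, b@B1, c@B4, d@B0, d@B3}  OUT={a@B2, b@B1, c@B4, d@B0, d@B3, e@B5}
  B6:  IN={a@B2, b@B1, c@B4, d@B0, d@B3, e@B5}  OUT={a@B2, b@B1, c@B6, d@B6, e@B5}
  B7:  IN={a@B2, b@B1, c@B6, d@B6, e@B5}  OUT={a@B2, b@B1, c@B6, d@B6, e@B5}

Merge at B4: IN[B4] = OUT[B2] ⊔ OUT[B3] = {a@B2, b@B1, d@B0, d@B3}
Applying B4's transfer function to that IN value gives OUT[B4] (row B4 above).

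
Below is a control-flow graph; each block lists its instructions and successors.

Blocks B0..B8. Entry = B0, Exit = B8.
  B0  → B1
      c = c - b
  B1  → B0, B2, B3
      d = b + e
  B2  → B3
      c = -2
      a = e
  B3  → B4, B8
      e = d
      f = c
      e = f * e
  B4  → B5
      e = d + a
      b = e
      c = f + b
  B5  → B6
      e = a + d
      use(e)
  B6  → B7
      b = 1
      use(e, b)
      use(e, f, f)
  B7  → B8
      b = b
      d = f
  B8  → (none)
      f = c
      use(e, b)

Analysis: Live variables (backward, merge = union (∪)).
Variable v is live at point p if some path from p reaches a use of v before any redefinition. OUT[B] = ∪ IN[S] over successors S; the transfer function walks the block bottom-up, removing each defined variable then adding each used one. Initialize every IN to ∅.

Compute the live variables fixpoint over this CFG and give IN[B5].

Answer: {a, c, d, f}

Trace:
Converged values:
  B0:  IN={a, b, c, e}  OUT={a, b, c, e}
  B1:  IN={a, b, c, e}  OUT={a, b, c, d, e}
  B2:  IN={b, d, e}  OUT={a, b, c, d}
  B3:  IN={a, b, c, d}  OUT={a, b, c, d, e, f}
  B4:  IN={a, d, f}  OUT={a, c, d, f}
  B5:  IN={a, c, d, f}  OUT={c, e, f}
  B6:  IN={c, e, f}  OUT={b, c, e, f}
  B7:  IN={b, c, e, f}  OUT={b, c, e}
  B8:  IN={b, c, e}  OUT={}

Merge at B5: OUT[B5] = IN[B6] = {c, e, f}
Applying B5's transfer function to that OUT value gives IN[B5] (row B5 above).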